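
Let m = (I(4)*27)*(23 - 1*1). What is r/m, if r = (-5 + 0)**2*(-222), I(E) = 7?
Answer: -925/693 ≈ -1.3348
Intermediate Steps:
r = -5550 (r = (-5)**2*(-222) = 25*(-222) = -5550)
m = 4158 (m = (7*27)*(23 - 1*1) = 189*(23 - 1) = 189*22 = 4158)
r/m = -5550/4158 = -5550*1/4158 = -925/693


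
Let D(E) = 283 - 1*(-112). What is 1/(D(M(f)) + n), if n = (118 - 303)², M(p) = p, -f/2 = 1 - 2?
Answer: 1/34620 ≈ 2.8885e-5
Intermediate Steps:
f = 2 (f = -2*(1 - 2) = -2*(-1) = 2)
D(E) = 395 (D(E) = 283 + 112 = 395)
n = 34225 (n = (-185)² = 34225)
1/(D(M(f)) + n) = 1/(395 + 34225) = 1/34620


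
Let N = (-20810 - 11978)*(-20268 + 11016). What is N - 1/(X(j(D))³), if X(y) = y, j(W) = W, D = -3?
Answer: 8190573553/27 ≈ 3.0335e+8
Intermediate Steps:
N = 303354576 (N = -32788*(-9252) = 303354576)
N - 1/(X(j(D))³) = 303354576 - 1/((-3)³) = 303354576 - 1/(-27) = 303354576 - 1*(-1/27) = 303354576 + 1/27 = 8190573553/27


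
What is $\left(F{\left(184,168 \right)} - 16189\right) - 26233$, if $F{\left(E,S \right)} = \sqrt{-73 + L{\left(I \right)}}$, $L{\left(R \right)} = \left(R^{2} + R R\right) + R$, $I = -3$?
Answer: $-42422 + i \sqrt{58} \approx -42422.0 + 7.6158 i$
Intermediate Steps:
$L{\left(R \right)} = R + 2 R^{2}$ ($L{\left(R \right)} = \left(R^{2} + R^{2}\right) + R = 2 R^{2} + R = R + 2 R^{2}$)
$F{\left(E,S \right)} = i \sqrt{58}$ ($F{\left(E,S \right)} = \sqrt{-73 - 3 \left(1 + 2 \left(-3\right)\right)} = \sqrt{-73 - 3 \left(1 - 6\right)} = \sqrt{-73 - -15} = \sqrt{-73 + 15} = \sqrt{-58} = i \sqrt{58}$)
$\left(F{\left(184,168 \right)} - 16189\right) - 26233 = \left(i \sqrt{58} - 16189\right) - 26233 = \left(-16189 + i \sqrt{58}\right) - 26233 = -42422 + i \sqrt{58}$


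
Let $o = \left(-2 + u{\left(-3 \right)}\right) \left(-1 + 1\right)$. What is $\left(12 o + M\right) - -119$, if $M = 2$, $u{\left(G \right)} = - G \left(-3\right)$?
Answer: $121$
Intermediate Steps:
$u{\left(G \right)} = 3 G$
$o = 0$ ($o = \left(-2 + 3 \left(-3\right)\right) \left(-1 + 1\right) = \left(-2 - 9\right) 0 = \left(-11\right) 0 = 0$)
$\left(12 o + M\right) - -119 = \left(12 \cdot 0 + 2\right) - -119 = \left(0 + 2\right) + 119 = 2 + 119 = 121$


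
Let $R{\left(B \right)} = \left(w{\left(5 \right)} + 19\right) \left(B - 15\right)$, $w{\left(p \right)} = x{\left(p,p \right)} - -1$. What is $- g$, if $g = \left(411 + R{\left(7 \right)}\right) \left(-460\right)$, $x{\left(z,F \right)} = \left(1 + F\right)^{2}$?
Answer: $-17020$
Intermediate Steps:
$w{\left(p \right)} = 1 + \left(1 + p\right)^{2}$ ($w{\left(p \right)} = \left(1 + p\right)^{2} - -1 = \left(1 + p\right)^{2} + 1 = 1 + \left(1 + p\right)^{2}$)
$R{\left(B \right)} = -840 + 56 B$ ($R{\left(B \right)} = \left(\left(1 + \left(1 + 5\right)^{2}\right) + 19\right) \left(B - 15\right) = \left(\left(1 + 6^{2}\right) + 19\right) \left(-15 + B\right) = \left(\left(1 + 36\right) + 19\right) \left(-15 + B\right) = \left(37 + 19\right) \left(-15 + B\right) = 56 \left(-15 + B\right) = -840 + 56 B$)
$g = 17020$ ($g = \left(411 + \left(-840 + 56 \cdot 7\right)\right) \left(-460\right) = \left(411 + \left(-840 + 392\right)\right) \left(-460\right) = \left(411 - 448\right) \left(-460\right) = \left(-37\right) \left(-460\right) = 17020$)
$- g = \left(-1\right) 17020 = -17020$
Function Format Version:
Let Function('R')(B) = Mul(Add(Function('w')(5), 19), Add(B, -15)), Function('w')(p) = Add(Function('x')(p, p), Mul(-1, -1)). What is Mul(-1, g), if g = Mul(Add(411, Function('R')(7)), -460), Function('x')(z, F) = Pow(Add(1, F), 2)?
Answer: -17020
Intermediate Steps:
Function('w')(p) = Add(1, Pow(Add(1, p), 2)) (Function('w')(p) = Add(Pow(Add(1, p), 2), Mul(-1, -1)) = Add(Pow(Add(1, p), 2), 1) = Add(1, Pow(Add(1, p), 2)))
Function('R')(B) = Add(-840, Mul(56, B)) (Function('R')(B) = Mul(Add(Add(1, Pow(Add(1, 5), 2)), 19), Add(B, -15)) = Mul(Add(Add(1, Pow(6, 2)), 19), Add(-15, B)) = Mul(Add(Add(1, 36), 19), Add(-15, B)) = Mul(Add(37, 19), Add(-15, B)) = Mul(56, Add(-15, B)) = Add(-840, Mul(56, B)))
g = 17020 (g = Mul(Add(411, Add(-840, Mul(56, 7))), -460) = Mul(Add(411, Add(-840, 392)), -460) = Mul(Add(411, -448), -460) = Mul(-37, -460) = 17020)
Mul(-1, g) = Mul(-1, 17020) = -17020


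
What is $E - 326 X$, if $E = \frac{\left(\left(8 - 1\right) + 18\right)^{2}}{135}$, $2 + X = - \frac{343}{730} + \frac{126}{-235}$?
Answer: $\frac{456050312}{463185} \approx 984.6$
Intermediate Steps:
$X = - \frac{103137}{34310}$ ($X = -2 + \left(- \frac{343}{730} + \frac{126}{-235}\right) = -2 + \left(\left(-343\right) \frac{1}{730} + 126 \left(- \frac{1}{235}\right)\right) = -2 - \frac{34517}{34310} = - \frac{103137}{34310} \approx -3.006$)
$E = \frac{125}{27}$ ($E = \left(\left(8 - 1\right) + 18\right)^{2} \cdot \frac{1}{135} = \left(7 + 18\right)^{2} \cdot \frac{1}{135} = 25^{2} \cdot \frac{1}{135} = 625 \cdot \frac{1}{135} = \frac{125}{27} \approx 4.6296$)
$E - 326 X = \frac{125}{27} - - \frac{16811331}{17155} = \frac{125}{27} + \frac{16811331}{17155} = \frac{456050312}{463185}$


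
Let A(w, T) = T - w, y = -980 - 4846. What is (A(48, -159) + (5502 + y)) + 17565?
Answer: 17034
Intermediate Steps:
y = -5826
(A(48, -159) + (5502 + y)) + 17565 = ((-159 - 1*48) + (5502 - 5826)) + 17565 = ((-159 - 48) - 324) + 17565 = (-207 - 324) + 17565 = -531 + 17565 = 17034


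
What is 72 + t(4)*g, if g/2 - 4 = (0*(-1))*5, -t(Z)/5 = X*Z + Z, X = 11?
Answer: -1848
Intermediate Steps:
t(Z) = -60*Z (t(Z) = -5*(11*Z + Z) = -60*Z)
g = 8 (g = 8 + 2*((0*(-1))*5) = 8 + 2*(0*5) = 8 + 2*0 = 8 + 0 = 8)
72 + t(4)*g = 72 - 60*4*8 = 72 - 240*8 = 72 - 1920 = -1848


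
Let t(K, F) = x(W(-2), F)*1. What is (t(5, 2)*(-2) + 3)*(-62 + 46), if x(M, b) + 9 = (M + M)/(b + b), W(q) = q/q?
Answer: -320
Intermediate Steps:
W(q) = 1
x(M, b) = -9 + M/b (x(M, b) = -9 + (M + M)/(b + b) = -9 + (2*M)/((2*b)) = -9 + (2*M)*(1/(2*b)) = -9 + M/b)
t(K, F) = -9 + 1/F (t(K, F) = (-9 + 1/F)*1 = -9 + 1/F)
(t(5, 2)*(-2) + 3)*(-62 + 46) = ((-9 + 1/2)*(-2) + 3)*(-62 + 46) = ((-9 + ½)*(-2) + 3)*(-16) = (-17/2*(-2) + 3)*(-16) = (17 + 3)*(-16) = 20*(-16) = -320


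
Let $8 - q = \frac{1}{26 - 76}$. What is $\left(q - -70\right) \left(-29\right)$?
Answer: $- \frac{113129}{50} \approx -2262.6$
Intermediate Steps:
$q = \frac{401}{50}$ ($q = 8 - \frac{1}{26 - 76} = 8 - \frac{1}{-50} = 8 - - \frac{1}{50} = 8 + \frac{1}{50} = \frac{401}{50} \approx 8.02$)
$\left(q - -70\right) \left(-29\right) = \left(\frac{401}{50} - -70\right) \left(-29\right) = \left(\frac{401}{50} + 70\right) \left(-29\right) = \frac{3901}{50} \left(-29\right) = - \frac{113129}{50}$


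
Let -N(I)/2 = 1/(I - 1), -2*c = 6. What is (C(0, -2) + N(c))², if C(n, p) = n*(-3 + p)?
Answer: ¼ ≈ 0.25000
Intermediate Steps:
c = -3 (c = -½*6 = -3)
N(I) = -2/(-1 + I) (N(I) = -2/(I - 1) = -2/(-1 + I))
(C(0, -2) + N(c))² = (0*(-3 - 2) - 2/(-1 - 3))² = (0*(-5) - 2/(-4))² = (0 - 2*(-¼))² = (0 + ½)² = (½)² = ¼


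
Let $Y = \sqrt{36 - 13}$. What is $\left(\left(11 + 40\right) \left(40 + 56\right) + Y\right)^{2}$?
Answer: $\left(4896 + \sqrt{23}\right)^{2} \approx 2.4018 \cdot 10^{7}$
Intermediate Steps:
$Y = \sqrt{23} \approx 4.7958$
$\left(\left(11 + 40\right) \left(40 + 56\right) + Y\right)^{2} = \left(\left(11 + 40\right) \left(40 + 56\right) + \sqrt{23}\right)^{2} = \left(51 \cdot 96 + \sqrt{23}\right)^{2} = \left(4896 + \sqrt{23}\right)^{2}$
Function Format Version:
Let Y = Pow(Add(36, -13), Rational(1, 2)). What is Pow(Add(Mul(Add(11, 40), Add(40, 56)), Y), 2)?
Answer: Pow(Add(4896, Pow(23, Rational(1, 2))), 2) ≈ 2.4018e+7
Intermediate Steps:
Y = Pow(23, Rational(1, 2)) ≈ 4.7958
Pow(Add(Mul(Add(11, 40), Add(40, 56)), Y), 2) = Pow(Add(Mul(Add(11, 40), Add(40, 56)), Pow(23, Rational(1, 2))), 2) = Pow(Add(Mul(51, 96), Pow(23, Rational(1, 2))), 2) = Pow(Add(4896, Pow(23, Rational(1, 2))), 2)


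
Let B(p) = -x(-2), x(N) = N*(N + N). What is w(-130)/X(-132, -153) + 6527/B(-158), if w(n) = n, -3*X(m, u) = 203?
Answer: -1321861/1624 ≈ -813.95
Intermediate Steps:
X(m, u) = -203/3 (X(m, u) = -⅓*203 = -203/3)
x(N) = 2*N² (x(N) = N*(2*N) = 2*N²)
B(p) = -8 (B(p) = -2*(-2)² = -2*4 = -1*8 = -8)
w(-130)/X(-132, -153) + 6527/B(-158) = -130/(-203/3) + 6527/(-8) = -130*(-3/203) + 6527*(-⅛) = 390/203 - 6527/8 = -1321861/1624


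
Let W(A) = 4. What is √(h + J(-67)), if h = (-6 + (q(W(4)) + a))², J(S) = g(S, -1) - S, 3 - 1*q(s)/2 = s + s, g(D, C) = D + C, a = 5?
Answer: 2*√30 ≈ 10.954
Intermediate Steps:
g(D, C) = C + D
q(s) = 6 - 4*s (q(s) = 6 - 2*(s + s) = 6 - 4*s)
J(S) = -1 (J(S) = (-1 + S) - S = -1)
h = 121 (h = (-6 + ((6 - 4*4) + 5))² = (-6 + ((6 - 16) + 5))² = (-6 + (-10 + 5))² = (-6 - 5)² = (-11)² = 121)
√(h + J(-67)) = √(121 - 1) = √120 = 2*√30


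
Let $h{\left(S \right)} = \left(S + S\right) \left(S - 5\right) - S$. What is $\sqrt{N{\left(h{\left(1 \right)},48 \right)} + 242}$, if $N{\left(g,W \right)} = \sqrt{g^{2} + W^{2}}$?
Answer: $\sqrt{242 + 3 \sqrt{265}} \approx 17.054$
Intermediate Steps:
$h{\left(S \right)} = - S + 2 S \left(-5 + S\right)$ ($h{\left(S \right)} = 2 S \left(-5 + S\right) - S = - S + 2 S \left(-5 + S\right)$)
$N{\left(g,W \right)} = \sqrt{W^{2} + g^{2}}$
$\sqrt{N{\left(h{\left(1 \right)},48 \right)} + 242} = \sqrt{\sqrt{48^{2} + \left(1 \left(-11 + 2 \cdot 1\right)\right)^{2}} + 242} = \sqrt{\sqrt{2304 + \left(1 \left(-11 + 2\right)\right)^{2}} + 242} = \sqrt{\sqrt{2304 + \left(1 \left(-9\right)\right)^{2}} + 242} = \sqrt{\sqrt{2304 + \left(-9\right)^{2}} + 242} = \sqrt{\sqrt{2304 + 81} + 242} = \sqrt{\sqrt{2385} + 242} = \sqrt{3 \sqrt{265} + 242} = \sqrt{242 + 3 \sqrt{265}}$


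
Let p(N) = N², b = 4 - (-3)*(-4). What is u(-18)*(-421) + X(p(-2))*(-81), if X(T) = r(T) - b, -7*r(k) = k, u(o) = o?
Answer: 48834/7 ≈ 6976.3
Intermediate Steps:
b = -8 (b = 4 - 1*12 = 4 - 12 = -8)
r(k) = -k/7
X(T) = 8 - T/7 (X(T) = -T/7 - 1*(-8) = -T/7 + 8 = 8 - T/7)
u(-18)*(-421) + X(p(-2))*(-81) = -18*(-421) + (8 - ⅐*(-2)²)*(-81) = 7578 + (8 - ⅐*4)*(-81) = 7578 + (8 - 4/7)*(-81) = 7578 + (52/7)*(-81) = 7578 - 4212/7 = 48834/7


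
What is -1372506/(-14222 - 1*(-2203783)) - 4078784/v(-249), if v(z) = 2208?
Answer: -279180527096/151079709 ≈ -1847.9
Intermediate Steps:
-1372506/(-14222 - 1*(-2203783)) - 4078784/v(-249) = -1372506/(-14222 - 1*(-2203783)) - 4078784/2208 = -1372506/(-14222 + 2203783) - 4078784*1/2208 = -1372506/2189561 - 127462/69 = -279180527096/151079709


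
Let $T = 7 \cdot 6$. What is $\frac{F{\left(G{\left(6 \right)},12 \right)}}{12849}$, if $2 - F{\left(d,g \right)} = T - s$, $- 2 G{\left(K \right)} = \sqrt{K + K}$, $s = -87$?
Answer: $- \frac{127}{12849} \approx -0.009884$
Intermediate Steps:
$G{\left(K \right)} = - \frac{\sqrt{2} \sqrt{K}}{2}$ ($G{\left(K \right)} = - \frac{\sqrt{K + K}}{2} = - \frac{\sqrt{2 K}}{2} = - \frac{\sqrt{2} \sqrt{K}}{2}$)
$T = 42$
$F{\left(d,g \right)} = -127$ ($F{\left(d,g \right)} = 2 - \left(42 - -87\right) = 2 - \left(42 + 87\right) = 2 - 129 = -127$)
$\frac{F{\left(G{\left(6 \right)},12 \right)}}{12849} = - \frac{127}{12849}$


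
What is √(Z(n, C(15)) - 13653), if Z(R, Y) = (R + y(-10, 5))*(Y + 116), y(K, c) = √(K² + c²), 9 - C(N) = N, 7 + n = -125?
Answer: √(-28173 + 550*√5) ≈ 164.14*I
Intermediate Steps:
n = -132 (n = -7 - 125 = -132)
C(N) = 9 - N
Z(R, Y) = (116 + Y)*(R + 5*√5) (Z(R, Y) = (R + √((-10)² + 5²))*(Y + 116) = (R + √(100 + 25))*(116 + Y) = (R + √125)*(116 + Y) = (R + 5*√5)*(116 + Y) = (116 + Y)*(R + 5*√5))
√(Z(n, C(15)) - 13653) = √((116*(-132) + 580*√5 - 132*(9 - 1*15) + 5*(9 - 1*15)*√5) - 13653) = √((-15312 + 580*√5 - 132*(9 - 15) + 5*(9 - 15)*√5) - 13653) = √((-15312 + 580*√5 - 132*(-6) + 5*(-6)*√5) - 13653) = √((-15312 + 580*√5 + 792 - 30*√5) - 13653) = √((-14520 + 550*√5) - 13653) = √(-28173 + 550*√5)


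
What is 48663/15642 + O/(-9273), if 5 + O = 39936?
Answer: -1750997/1465134 ≈ -1.1951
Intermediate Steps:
O = 39931 (O = -5 + 39936 = 39931)
48663/15642 + O/(-9273) = 48663/15642 + 39931/(-9273) = 48663*(1/15642) + 39931*(-1/9273) = 5407/1738 - 39931/9273 = -1750997/1465134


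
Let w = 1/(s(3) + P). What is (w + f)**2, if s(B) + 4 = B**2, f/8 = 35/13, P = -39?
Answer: 90383049/195364 ≈ 462.64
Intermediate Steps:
f = 280/13 (f = 8*(35/13) = 280/13 ≈ 21.538)
s(B) = -4 + B**2
w = -1/34 (w = 1/((-4 + 3**2) - 39) = 1/((-4 + 9) - 39) = 1/(5 - 39) = 1/(-34) = -1/34 ≈ -0.029412)
(w + f)**2 = (-1/34 + 280/13)**2 = (9507/442)**2 = 90383049/195364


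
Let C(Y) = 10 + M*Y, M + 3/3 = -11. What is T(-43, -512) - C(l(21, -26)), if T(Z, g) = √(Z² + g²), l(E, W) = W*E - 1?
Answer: -6574 + √263993 ≈ -6060.2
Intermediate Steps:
l(E, W) = -1 + E*W (l(E, W) = E*W - 1 = -1 + E*W)
M = -12 (M = -1 - 11 = -12)
C(Y) = 10 - 12*Y
T(-43, -512) - C(l(21, -26)) = √((-43)² + (-512)²) - (10 - 12*(-1 + 21*(-26))) = √(1849 + 262144) - (10 - 12*(-1 - 546)) = √263993 - (10 - 12*(-547)) = √263993 - (10 + 6564) = √263993 - 1*6574 = √263993 - 6574 = -6574 + √263993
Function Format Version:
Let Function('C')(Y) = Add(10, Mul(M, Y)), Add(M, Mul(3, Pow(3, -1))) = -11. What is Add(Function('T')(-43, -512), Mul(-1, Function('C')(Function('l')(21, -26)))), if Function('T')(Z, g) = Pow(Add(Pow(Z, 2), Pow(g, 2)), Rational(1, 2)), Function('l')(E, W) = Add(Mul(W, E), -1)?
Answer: Add(-6574, Pow(263993, Rational(1, 2))) ≈ -6060.2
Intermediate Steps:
Function('l')(E, W) = Add(-1, Mul(E, W)) (Function('l')(E, W) = Add(Mul(E, W), -1) = Add(-1, Mul(E, W)))
M = -12 (M = Add(-1, -11) = -12)
Function('C')(Y) = Add(10, Mul(-12, Y))
Add(Function('T')(-43, -512), Mul(-1, Function('C')(Function('l')(21, -26)))) = Add(Pow(Add(Pow(-43, 2), Pow(-512, 2)), Rational(1, 2)), Mul(-1, Add(10, Mul(-12, Add(-1, Mul(21, -26)))))) = Add(Pow(Add(1849, 262144), Rational(1, 2)), Mul(-1, Add(10, Mul(-12, Add(-1, -546))))) = Add(Pow(263993, Rational(1, 2)), Mul(-1, Add(10, Mul(-12, -547)))) = Add(Pow(263993, Rational(1, 2)), Mul(-1, Add(10, 6564))) = Add(Pow(263993, Rational(1, 2)), Mul(-1, 6574)) = Add(Pow(263993, Rational(1, 2)), -6574) = Add(-6574, Pow(263993, Rational(1, 2)))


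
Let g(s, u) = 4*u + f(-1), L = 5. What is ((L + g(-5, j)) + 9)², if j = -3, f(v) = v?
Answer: 1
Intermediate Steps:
g(s, u) = -1 + 4*u (g(s, u) = 4*u - 1 = -1 + 4*u)
((L + g(-5, j)) + 9)² = ((5 + (-1 + 4*(-3))) + 9)² = ((5 + (-1 - 12)) + 9)² = ((5 - 13) + 9)² = (-8 + 9)² = 1² = 1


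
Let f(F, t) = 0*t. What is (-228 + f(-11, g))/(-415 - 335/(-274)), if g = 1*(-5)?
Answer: 62472/113375 ≈ 0.55102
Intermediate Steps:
g = -5
f(F, t) = 0
(-228 + f(-11, g))/(-415 - 335/(-274)) = (-228 + 0)/(-415 - 335/(-274)) = -228/(-415 - 335*(-1/274)) = -228/(-415 + 335/274) = -228/(-113375/274) = -228*(-274/113375) = 62472/113375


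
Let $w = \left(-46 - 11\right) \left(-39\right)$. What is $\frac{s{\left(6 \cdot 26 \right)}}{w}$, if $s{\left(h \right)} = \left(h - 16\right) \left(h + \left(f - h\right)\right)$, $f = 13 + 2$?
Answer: $\frac{700}{741} \approx 0.94467$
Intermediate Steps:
$w = 2223$ ($w = \left(-57\right) \left(-39\right) = 2223$)
$f = 15$
$s{\left(h \right)} = -240 + 15 h$ ($s{\left(h \right)} = \left(h - 16\right) \left(h - \left(-15 + h\right)\right) = \left(-16 + h\right) 15 = -240 + 15 h$)
$\frac{s{\left(6 \cdot 26 \right)}}{w} = \frac{-240 + 15 \cdot 6 \cdot 26}{2223} = \left(-240 + 15 \cdot 156\right) \frac{1}{2223} = \left(-240 + 2340\right) \frac{1}{2223} = 2100 \cdot \frac{1}{2223} = \frac{700}{741}$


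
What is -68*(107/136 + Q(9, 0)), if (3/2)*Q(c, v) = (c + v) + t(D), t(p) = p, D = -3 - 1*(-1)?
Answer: -2225/6 ≈ -370.83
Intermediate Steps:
D = -2 (D = -3 + 1 = -2)
Q(c, v) = -4/3 + 2*c/3 + 2*v/3 (Q(c, v) = 2*((c + v) - 2)/3 = 2*(-2 + c + v)/3 = -4/3 + 2*c/3 + 2*v/3)
-68*(107/136 + Q(9, 0)) = -68*(107/136 + (-4/3 + (⅔)*9 + (⅔)*0)) = -68*(107*(1/136) + (-4/3 + 6 + 0)) = -68*(107/136 + 14/3) = -68*2225/408 = -2225/6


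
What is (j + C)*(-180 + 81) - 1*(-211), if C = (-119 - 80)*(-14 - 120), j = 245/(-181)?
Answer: -477765608/181 ≈ -2.6396e+6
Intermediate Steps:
j = -245/181 (j = 245*(-1/181) = -245/181 ≈ -1.3536)
C = 26666 (C = -199*(-134) = 26666)
(j + C)*(-180 + 81) - 1*(-211) = (-245/181 + 26666)*(-180 + 81) - 1*(-211) = (4826301/181)*(-99) + 211 = -477803799/181 + 211 = -477765608/181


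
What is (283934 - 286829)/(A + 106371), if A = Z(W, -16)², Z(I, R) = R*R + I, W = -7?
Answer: -965/56124 ≈ -0.017194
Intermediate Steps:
Z(I, R) = I + R² (Z(I, R) = R² + I = I + R²)
A = 62001 (A = (-7 + (-16)²)² = (-7 + 256)² = 249² = 62001)
(283934 - 286829)/(A + 106371) = (283934 - 286829)/(62001 + 106371) = -2895/168372 = -2895*1/168372 = -965/56124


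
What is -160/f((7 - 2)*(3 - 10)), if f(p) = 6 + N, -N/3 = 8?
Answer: 80/9 ≈ 8.8889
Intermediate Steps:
N = -24 (N = -3*8 = -24)
f(p) = -18 (f(p) = 6 - 24 = -18)
-160/f((7 - 2)*(3 - 10)) = -160/(-18) = -160*(-1/18) = 80/9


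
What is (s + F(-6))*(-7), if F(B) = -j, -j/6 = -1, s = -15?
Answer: 147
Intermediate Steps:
j = 6 (j = -6*(-1) = 6)
F(B) = -6 (F(B) = -1*6 = -6)
(s + F(-6))*(-7) = (-15 - 6)*(-7) = -21*(-7) = 147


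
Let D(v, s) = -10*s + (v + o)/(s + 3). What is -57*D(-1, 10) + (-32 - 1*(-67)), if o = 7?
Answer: 74213/13 ≈ 5708.7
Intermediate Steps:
D(v, s) = -10*s + (7 + v)/(3 + s) (D(v, s) = -10*s + (v + 7)/(s + 3) = -10*s + (7 + v)/(3 + s))
-57*D(-1, 10) + (-32 - 1*(-67)) = -57*(7 - 1 - 30*10 - 10*10²)/(3 + 10) + (-32 - 1*(-67)) = -57*(7 - 1 - 300 - 10*100)/13 + (-32 + 67) = -57*(7 - 1 - 300 - 1000)/13 + 35 = -57*(-1294)/13 + 35 = -57*(-1294/13) + 35 = 73758/13 + 35 = 74213/13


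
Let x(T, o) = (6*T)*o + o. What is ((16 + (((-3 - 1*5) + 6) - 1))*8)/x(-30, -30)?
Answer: 52/2685 ≈ 0.019367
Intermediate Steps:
x(T, o) = o + 6*T*o (x(T, o) = 6*T*o + o = o + 6*T*o)
((16 + (((-3 - 1*5) + 6) - 1))*8)/x(-30, -30) = ((16 + (((-3 - 1*5) + 6) - 1))*8)/((-30*(1 + 6*(-30)))) = ((16 + (((-3 - 5) + 6) - 1))*8)/((-30*(1 - 180))) = ((16 + ((-8 + 6) - 1))*8)/((-30*(-179))) = ((16 + (-2 - 1))*8)/5370 = ((16 - 3)*8)*(1/5370) = (13*8)*(1/5370) = 104*(1/5370) = 52/2685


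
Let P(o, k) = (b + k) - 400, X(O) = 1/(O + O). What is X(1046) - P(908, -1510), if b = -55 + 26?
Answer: 4056389/2092 ≈ 1939.0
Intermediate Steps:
b = -29
X(O) = 1/(2*O)
P(o, k) = -429 + k (P(o, k) = (-29 + k) - 400 = -429 + k)
X(1046) - P(908, -1510) = (½)/1046 - (-429 - 1510) = (½)*(1/1046) - 1*(-1939) = 1/2092 + 1939 = 4056389/2092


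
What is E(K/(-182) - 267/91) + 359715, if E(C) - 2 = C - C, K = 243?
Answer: 359717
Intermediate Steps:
E(C) = 2 (E(C) = 2 + (C - C) = 2 + 0 = 2)
E(K/(-182) - 267/91) + 359715 = 2 + 359715 = 359717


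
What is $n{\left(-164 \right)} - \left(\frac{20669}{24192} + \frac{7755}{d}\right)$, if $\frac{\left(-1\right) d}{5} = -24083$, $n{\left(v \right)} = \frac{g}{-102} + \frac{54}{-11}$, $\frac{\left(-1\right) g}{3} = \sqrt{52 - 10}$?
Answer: $- \frac{37349487053}{6408775296} + \frac{\sqrt{42}}{34} \approx -5.6373$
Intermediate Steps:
$g = - 3 \sqrt{42}$ ($g = - 3 \sqrt{52 - 10} = - 3 \sqrt{42} \approx -19.442$)
$n{\left(v \right)} = - \frac{54}{11} + \frac{\sqrt{42}}{34}$ ($n{\left(v \right)} = \frac{\left(-3\right) \sqrt{42}}{-102} + \frac{54}{-11} = - 3 \sqrt{42} \left(- \frac{1}{102}\right) + 54 \left(- \frac{1}{11}\right) = \frac{\sqrt{42}}{34} - \frac{54}{11} = - \frac{54}{11} + \frac{\sqrt{42}}{34}$)
$d = 120415$ ($d = \left(-5\right) \left(-24083\right) = 120415$)
$n{\left(-164 \right)} - \left(\frac{20669}{24192} + \frac{7755}{d}\right) = \left(- \frac{54}{11} + \frac{\sqrt{42}}{34}\right) - \left(\frac{20669}{24192} + \frac{7755}{120415}\right) = \left(- \frac{54}{11} + \frac{\sqrt{42}}{34}\right) - \left(20669 \cdot \frac{1}{24192} + 7755 \cdot \frac{1}{120415}\right) = \left(- \frac{54}{11} + \frac{\sqrt{42}}{34}\right) - \left(\frac{20669}{24192} + \frac{1551}{24083}\right) = \left(- \frac{54}{11} + \frac{\sqrt{42}}{34}\right) - \frac{535293319}{582615936} = - \frac{37349487053}{6408775296} + \frac{\sqrt{42}}{34}$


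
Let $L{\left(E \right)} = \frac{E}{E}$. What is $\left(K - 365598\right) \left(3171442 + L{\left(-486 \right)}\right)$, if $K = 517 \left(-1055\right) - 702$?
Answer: $-2891515583605$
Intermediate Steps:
$L{\left(E \right)} = 1$
$K = -546137$ ($K = -545435 - 702 = -546137$)
$\left(K - 365598\right) \left(3171442 + L{\left(-486 \right)}\right) = \left(-546137 - 365598\right) \left(3171442 + 1\right) = \left(-911735\right) 3171443 = -2891515583605$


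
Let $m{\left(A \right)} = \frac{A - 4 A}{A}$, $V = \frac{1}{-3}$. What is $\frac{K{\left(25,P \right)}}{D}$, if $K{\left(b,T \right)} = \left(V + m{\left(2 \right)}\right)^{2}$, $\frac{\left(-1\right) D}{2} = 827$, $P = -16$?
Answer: $- \frac{50}{7443} \approx -0.0067177$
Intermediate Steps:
$D = -1654$ ($D = \left(-2\right) 827 = -1654$)
$V = - \frac{1}{3} \approx -0.33333$
$m{\left(A \right)} = -3$ ($m{\left(A \right)} = \frac{\left(-3\right) A}{A} = -3$)
$K{\left(b,T \right)} = \frac{100}{9}$ ($K{\left(b,T \right)} = \left(- \frac{1}{3} - 3\right)^{2} = \left(- \frac{10}{3}\right)^{2} = \frac{100}{9}$)
$\frac{K{\left(25,P \right)}}{D} = \frac{100}{9 \left(-1654\right)} = \frac{100}{9} \left(- \frac{1}{1654}\right) = - \frac{50}{7443}$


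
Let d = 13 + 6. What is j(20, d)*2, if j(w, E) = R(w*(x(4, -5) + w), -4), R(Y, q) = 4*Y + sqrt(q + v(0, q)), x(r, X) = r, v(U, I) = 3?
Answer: 3840 + 2*I ≈ 3840.0 + 2.0*I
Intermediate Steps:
d = 19
R(Y, q) = sqrt(3 + q) + 4*Y (R(Y, q) = 4*Y + sqrt(q + 3) = 4*Y + sqrt(3 + q) = sqrt(3 + q) + 4*Y)
j(w, E) = I + 4*w*(4 + w) (j(w, E) = sqrt(3 - 4) + 4*(w*(4 + w)) = sqrt(-1) + 4*w*(4 + w) = I + 4*w*(4 + w))
j(20, d)*2 = (I + 4*20*(4 + 20))*2 = (I + 4*20*24)*2 = (I + 1920)*2 = (1920 + I)*2 = 3840 + 2*I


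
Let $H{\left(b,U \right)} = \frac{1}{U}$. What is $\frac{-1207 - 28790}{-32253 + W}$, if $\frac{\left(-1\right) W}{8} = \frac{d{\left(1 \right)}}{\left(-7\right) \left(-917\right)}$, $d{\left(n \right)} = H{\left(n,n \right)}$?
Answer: $\frac{192550743}{207032015} \approx 0.93005$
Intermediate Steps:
$d{\left(n \right)} = \frac{1}{n}$
$W = - \frac{8}{6419}$ ($W = - 8 \frac{1}{1 \left(\left(-7\right) \left(-917\right)\right)} = - 8 \cdot 1 \cdot \frac{1}{6419} = \left(-8\right) \frac{1}{6419} = - \frac{8}{6419} \approx -0.0012463$)
$\frac{-1207 - 28790}{-32253 + W} = \frac{-1207 - 28790}{-32253 - \frac{8}{6419}} = - \frac{29997}{- \frac{207032015}{6419}} = \left(-29997\right) \left(- \frac{6419}{207032015}\right) = \frac{192550743}{207032015}$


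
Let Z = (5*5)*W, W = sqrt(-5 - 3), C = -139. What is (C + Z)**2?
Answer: 14321 - 13900*I*sqrt(2) ≈ 14321.0 - 19658.0*I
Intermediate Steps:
W = 2*I*sqrt(2) (W = sqrt(-8) = 2*I*sqrt(2) ≈ 2.8284*I)
Z = 50*I*sqrt(2) (Z = (5*5)*(2*I*sqrt(2)) = 25*(2*I*sqrt(2)) = 50*I*sqrt(2) ≈ 70.711*I)
(C + Z)**2 = (-139 + 50*I*sqrt(2))**2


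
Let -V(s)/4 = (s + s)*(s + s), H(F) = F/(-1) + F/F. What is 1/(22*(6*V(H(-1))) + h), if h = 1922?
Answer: -1/6526 ≈ -0.00015323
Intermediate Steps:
H(F) = 1 - F (H(F) = F*(-1) + 1 = -F + 1 = 1 - F)
V(s) = -16*s² (V(s) = -4*(s + s)*(s + s) = -4*2*s*2*s = -16*s²)
1/(22*(6*V(H(-1))) + h) = 1/(22*(6*(-16*(1 - 1*(-1))²)) + 1922) = 1/(22*(6*(-16*(1 + 1)²)) + 1922) = 1/(22*(6*(-16*2²)) + 1922) = 1/(22*(6*(-16*4)) + 1922) = 1/(22*(6*(-64)) + 1922) = 1/(22*(-384) + 1922) = 1/(-8448 + 1922) = 1/(-6526) = -1/6526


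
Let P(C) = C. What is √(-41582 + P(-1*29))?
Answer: I*√41611 ≈ 203.99*I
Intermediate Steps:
√(-41582 + P(-1*29)) = √(-41582 - 1*29) = √(-41582 - 29) = √(-41611) = I*√41611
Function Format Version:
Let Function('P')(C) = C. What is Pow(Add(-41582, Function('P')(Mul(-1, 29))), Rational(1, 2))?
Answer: Mul(I, Pow(41611, Rational(1, 2))) ≈ Mul(203.99, I)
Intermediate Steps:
Pow(Add(-41582, Function('P')(Mul(-1, 29))), Rational(1, 2)) = Pow(Add(-41582, Mul(-1, 29)), Rational(1, 2)) = Pow(Add(-41582, -29), Rational(1, 2)) = Pow(-41611, Rational(1, 2)) = Mul(I, Pow(41611, Rational(1, 2)))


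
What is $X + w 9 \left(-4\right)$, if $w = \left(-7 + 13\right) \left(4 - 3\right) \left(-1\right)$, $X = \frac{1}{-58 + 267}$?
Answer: $\frac{45145}{209} \approx 216.0$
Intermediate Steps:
$X = \frac{1}{209} \approx 0.0047847$
$w = -6$ ($w = 6 \cdot 1 \left(-1\right) = 6 \left(-1\right) = -6$)
$X + w 9 \left(-4\right) = \frac{1}{209} - 6 \cdot 9 \left(-4\right) = \frac{1}{209} - -216 = \frac{1}{209} + 216 = \frac{45145}{209}$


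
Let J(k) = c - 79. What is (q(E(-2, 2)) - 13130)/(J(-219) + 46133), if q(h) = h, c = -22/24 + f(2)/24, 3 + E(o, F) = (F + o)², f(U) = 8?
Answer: -157596/552641 ≈ -0.28517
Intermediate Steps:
E(o, F) = -3 + (F + o)²
c = -7/12 (c = -22/24 + 8/24 = -22*1/24 + 8*(1/24) = -11/12 + ⅓ = -7/12 ≈ -0.58333)
J(k) = -955/12 (J(k) = -7/12 - 79 = -955/12)
(q(E(-2, 2)) - 13130)/(J(-219) + 46133) = ((-3 + (2 - 2)²) - 13130)/(-955/12 + 46133) = ((-3 + 0²) - 13130)/(552641/12) = ((-3 + 0) - 13130)*(12/552641) = (-3 - 13130)*(12/552641) = -13133*12/552641 = -157596/552641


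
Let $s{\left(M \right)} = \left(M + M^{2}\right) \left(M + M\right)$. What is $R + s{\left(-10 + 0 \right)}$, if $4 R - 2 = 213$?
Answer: $- \frac{6985}{4} \approx -1746.3$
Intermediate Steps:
$R = \frac{215}{4}$ ($R = \frac{1}{2} + \frac{1}{4} \cdot 213 = \frac{1}{2} + \frac{213}{4} = \frac{215}{4} \approx 53.75$)
$s{\left(M \right)} = 2 M \left(M + M^{2}\right)$ ($s{\left(M \right)} = \left(M + M^{2}\right) 2 M = 2 M \left(M + M^{2}\right)$)
$R + s{\left(-10 + 0 \right)} = \frac{215}{4} + 2 \left(-10 + 0\right)^{2} \left(1 + \left(-10 + 0\right)\right) = \frac{215}{4} + 2 \left(-10\right)^{2} \left(1 - 10\right) = \frac{215}{4} + 2 \cdot 100 \left(-9\right) = \frac{215}{4} - 1800 = - \frac{6985}{4}$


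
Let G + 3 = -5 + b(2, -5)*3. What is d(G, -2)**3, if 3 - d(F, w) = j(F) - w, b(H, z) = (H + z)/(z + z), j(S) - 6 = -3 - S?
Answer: -753571/1000 ≈ -753.57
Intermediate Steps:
j(S) = 3 - S (j(S) = 6 + (-3 - S) = 3 - S)
b(H, z) = (H + z)/(2*z) (b(H, z) = (H + z)/((2*z)) = (H + z)*(1/(2*z)) = (H + z)/(2*z))
G = -71/10 (G = -3 + (-5 + ((1/2)*(2 - 5)/(-5))*3) = -3 + (-5 + ((1/2)*(-1/5)*(-3))*3) = -3 + (-5 + (3/10)*3) = -3 + (-5 + 9/10) = -3 - 41/10 = -71/10 ≈ -7.1000)
d(F, w) = F + w (d(F, w) = 3 - ((3 - F) - w) = 3 - (3 - F - w) = 3 + (-3 + F + w) = F + w)
d(G, -2)**3 = (-71/10 - 2)**3 = (-91/10)**3 = -753571/1000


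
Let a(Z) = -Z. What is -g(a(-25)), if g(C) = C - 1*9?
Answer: -16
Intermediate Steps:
g(C) = -9 + C (g(C) = C - 9 = -9 + C)
-g(a(-25)) = -(-9 - 1*(-25)) = -(-9 + 25) = -1*16 = -16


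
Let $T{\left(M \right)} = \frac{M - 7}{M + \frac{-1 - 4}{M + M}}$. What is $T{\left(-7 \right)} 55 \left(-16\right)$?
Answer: $- \frac{172480}{93} \approx -1854.6$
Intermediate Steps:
$T{\left(M \right)} = \frac{-7 + M}{M - \frac{5}{2 M}}$
$T{\left(-7 \right)} 55 \left(-16\right) = 2 \left(-7\right) \frac{1}{-5 + 2 \left(-7\right)^{2}} \left(-7 - 7\right) 55 \left(-16\right) = 2 \left(-7\right) \frac{1}{-5 + 2 \cdot 49} \left(-14\right) 55 \left(-16\right) = 2 \left(-7\right) \frac{1}{-5 + 98} \left(-14\right) 55 \left(-16\right) = 2 \left(-7\right) \frac{1}{93} \left(-14\right) 55 \left(-16\right) = \frac{196}{93} \cdot 55 \left(-16\right) = \frac{10780}{93} \left(-16\right) = - \frac{172480}{93}$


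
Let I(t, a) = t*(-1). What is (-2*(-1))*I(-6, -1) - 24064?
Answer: -24052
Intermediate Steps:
I(t, a) = -t
(-2*(-1))*I(-6, -1) - 24064 = (-2*(-1))*(-1*(-6)) - 24064 = 2*6 - 24064 = 12 - 24064 = -24052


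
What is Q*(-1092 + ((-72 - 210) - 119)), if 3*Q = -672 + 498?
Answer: 86594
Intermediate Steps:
Q = -58 (Q = (-672 + 498)/3 = (⅓)*(-174) = -58)
Q*(-1092 + ((-72 - 210) - 119)) = -58*(-1092 + ((-72 - 210) - 119)) = -58*(-1092 + (-282 - 119)) = -58*(-1092 - 401) = -58*(-1493) = 86594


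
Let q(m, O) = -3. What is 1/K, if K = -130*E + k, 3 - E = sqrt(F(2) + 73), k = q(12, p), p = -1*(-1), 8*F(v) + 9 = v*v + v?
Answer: 786/2145827 + 65*sqrt(1162)/2145827 ≈ 0.0013989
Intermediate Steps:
F(v) = -9/8 + v/8 + v**2/8 (F(v) = -9/8 + (v*v + v)/8 = -9/8 + (v**2 + v)/8 = -9/8 + (v + v**2)/8 = -9/8 + (v/8 + v**2/8) = -9/8 + v/8 + v**2/8)
p = 1
k = -3
E = 3 - sqrt(1162)/4 (E = 3 - sqrt((-9/8 + (1/8)*2 + (1/8)*2**2) + 73) = 3 - sqrt((-9/8 + 1/4 + (1/8)*4) + 73) = 3 - sqrt((-9/8 + 1/4 + 1/2) + 73) = 3 - sqrt(-3/8 + 73) = 3 - sqrt(581/8) = 3 - sqrt(1162)/4 ≈ -5.5220)
K = -393 + 65*sqrt(1162)/2 (K = -130*(3 - sqrt(1162)/4) - 3 = (-390 + 65*sqrt(1162)/2) - 3 = -393 + 65*sqrt(1162)/2 ≈ 714.86)
1/K = 1/(-393 + 65*sqrt(1162)/2)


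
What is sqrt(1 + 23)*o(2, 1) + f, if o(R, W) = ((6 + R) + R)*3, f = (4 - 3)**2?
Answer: 1 + 60*sqrt(6) ≈ 147.97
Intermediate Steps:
f = 1 (f = 1**2 = 1)
o(R, W) = 18 + 6*R (o(R, W) = (6 + 2*R)*3 = 18 + 6*R)
sqrt(1 + 23)*o(2, 1) + f = sqrt(1 + 23)*(18 + 6*2) + 1 = sqrt(24)*(18 + 12) + 1 = (2*sqrt(6))*30 + 1 = 60*sqrt(6) + 1 = 1 + 60*sqrt(6)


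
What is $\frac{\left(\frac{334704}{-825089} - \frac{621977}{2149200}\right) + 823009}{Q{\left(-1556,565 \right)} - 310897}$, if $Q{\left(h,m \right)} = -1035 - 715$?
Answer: $- \frac{1459425219451691447}{554411071972983600} \approx -2.6324$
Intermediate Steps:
$Q{\left(h,m \right)} = -1750$ ($Q{\left(h,m \right)} = -1035 - 715 = -1750$)
$\frac{\left(\frac{334704}{-825089} - \frac{621977}{2149200}\right) + 823009}{Q{\left(-1556,565 \right)} - 310897} = \frac{\left(\frac{334704}{-825089} - \frac{621977}{2149200}\right) + 823009}{-1750 - 310897} = \frac{\left(334704 \left(- \frac{1}{825089}\right) - \frac{621977}{2149200}\right) + 823009}{-312647} = \left(\left(- \frac{334704}{825089} - \frac{621977}{2149200}\right) + 823009\right) \left(- \frac{1}{312647}\right) = \left(- \frac{1232532217753}{1773281278800} + 823009\right) \left(- \frac{1}{312647}\right) = \frac{1459425219451691447}{1773281278800} \left(- \frac{1}{312647}\right) = - \frac{1459425219451691447}{554411071972983600}$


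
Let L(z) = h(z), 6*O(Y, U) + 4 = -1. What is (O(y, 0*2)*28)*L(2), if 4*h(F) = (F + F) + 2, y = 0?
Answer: -35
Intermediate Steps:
O(Y, U) = -⅚ (O(Y, U) = -⅔ + (⅙)*(-1) = -⅔ - ⅙ = -⅚)
h(F) = ½ + F/2 (h(F) = ((F + F) + 2)/4 = (2*F + 2)/4 = (2 + 2*F)/4 = ½ + F/2)
L(z) = ½ + z/2
(O(y, 0*2)*28)*L(2) = (-⅚*28)*(½ + (½)*2) = -70*(½ + 1)/3 = -70/3*3/2 = -35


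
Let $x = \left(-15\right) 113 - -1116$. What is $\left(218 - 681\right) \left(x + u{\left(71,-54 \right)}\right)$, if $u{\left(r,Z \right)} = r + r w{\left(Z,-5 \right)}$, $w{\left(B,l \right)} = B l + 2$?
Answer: $-8706252$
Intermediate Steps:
$w{\left(B,l \right)} = 2 + B l$
$u{\left(r,Z \right)} = r + r \left(2 - 5 Z\right)$ ($u{\left(r,Z \right)} = r + r \left(2 + Z \left(-5\right)\right) = r + r \left(2 - 5 Z\right)$)
$x = -579$ ($x = -1695 + 1116 = -579$)
$\left(218 - 681\right) \left(x + u{\left(71,-54 \right)}\right) = \left(218 - 681\right) \left(-579 + 71 \left(3 - -270\right)\right) = - 463 \left(-579 + 71 \left(3 + 270\right)\right) = - 463 \left(-579 + 71 \cdot 273\right) = - 463 \left(-579 + 19383\right) = \left(-463\right) 18804 = -8706252$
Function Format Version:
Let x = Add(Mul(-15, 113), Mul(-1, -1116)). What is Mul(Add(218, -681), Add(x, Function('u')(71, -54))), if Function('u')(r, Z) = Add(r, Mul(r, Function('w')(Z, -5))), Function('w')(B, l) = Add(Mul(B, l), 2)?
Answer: -8706252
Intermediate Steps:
Function('w')(B, l) = Add(2, Mul(B, l))
Function('u')(r, Z) = Add(r, Mul(r, Add(2, Mul(-5, Z)))) (Function('u')(r, Z) = Add(r, Mul(r, Add(2, Mul(Z, -5)))) = Add(r, Mul(r, Add(2, Mul(-5, Z)))))
x = -579 (x = Add(-1695, 1116) = -579)
Mul(Add(218, -681), Add(x, Function('u')(71, -54))) = Mul(Add(218, -681), Add(-579, Mul(71, Add(3, Mul(-5, -54))))) = Mul(-463, Add(-579, Mul(71, Add(3, 270)))) = Mul(-463, Add(-579, Mul(71, 273))) = Mul(-463, Add(-579, 19383)) = Mul(-463, 18804) = -8706252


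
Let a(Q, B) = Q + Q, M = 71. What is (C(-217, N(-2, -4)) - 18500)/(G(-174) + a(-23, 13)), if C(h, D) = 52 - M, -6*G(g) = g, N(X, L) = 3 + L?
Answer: 18519/17 ≈ 1089.4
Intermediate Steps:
a(Q, B) = 2*Q
G(g) = -g/6
C(h, D) = -19 (C(h, D) = 52 - 1*71 = 52 - 71 = -19)
(C(-217, N(-2, -4)) - 18500)/(G(-174) + a(-23, 13)) = (-19 - 18500)/(-⅙*(-174) + 2*(-23)) = -18519/(29 - 46) = -18519/(-17) = -18519*(-1/17) = 18519/17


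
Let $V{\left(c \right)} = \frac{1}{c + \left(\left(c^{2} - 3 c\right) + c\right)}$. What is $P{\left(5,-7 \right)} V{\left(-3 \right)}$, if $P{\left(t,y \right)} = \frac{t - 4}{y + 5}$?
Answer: $- \frac{1}{24} \approx -0.041667$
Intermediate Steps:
$P{\left(t,y \right)} = \frac{-4 + t}{5 + y}$
$V{\left(c \right)} = \frac{1}{c^{2} - c}$ ($V{\left(c \right)} = \frac{1}{c + \left(c^{2} - 2 c\right)} = \frac{1}{c^{2} - c}$)
$P{\left(5,-7 \right)} V{\left(-3 \right)} = \frac{-4 + 5}{5 - 7} \frac{1}{\left(-3\right) \left(-1 - 3\right)} = \frac{1}{-2} \cdot 1 \left(- \frac{1}{3 \left(-4\right)}\right) = \left(- \frac{1}{2}\right) 1 \left(\left(- \frac{1}{3}\right) \left(- \frac{1}{4}\right)\right) = \left(- \frac{1}{2}\right) \frac{1}{12} = - \frac{1}{24}$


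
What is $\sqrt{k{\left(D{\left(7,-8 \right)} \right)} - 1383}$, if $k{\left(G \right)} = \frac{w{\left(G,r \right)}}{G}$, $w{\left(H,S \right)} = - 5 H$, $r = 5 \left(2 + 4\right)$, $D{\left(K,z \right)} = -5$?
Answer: $2 i \sqrt{347} \approx 37.256 i$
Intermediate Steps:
$r = 30$ ($r = 5 \cdot 6 = 30$)
$k{\left(G \right)} = -5$ ($k{\left(G \right)} = \frac{\left(-5\right) G}{G} = -5$)
$\sqrt{k{\left(D{\left(7,-8 \right)} \right)} - 1383} = \sqrt{-5 - 1383} = \sqrt{-1388} = 2 i \sqrt{347}$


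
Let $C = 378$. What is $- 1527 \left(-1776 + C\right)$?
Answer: $2134746$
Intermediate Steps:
$- 1527 \left(-1776 + C\right) = - 1527 \left(-1776 + 378\right) = \left(-1527\right) \left(-1398\right) = 2134746$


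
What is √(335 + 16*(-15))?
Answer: √95 ≈ 9.7468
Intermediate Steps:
√(335 + 16*(-15)) = √(335 - 240) = √95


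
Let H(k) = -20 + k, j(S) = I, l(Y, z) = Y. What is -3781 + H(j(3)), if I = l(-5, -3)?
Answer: -3806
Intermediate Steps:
I = -5
j(S) = -5
-3781 + H(j(3)) = -3781 + (-20 - 5) = -3781 - 25 = -3806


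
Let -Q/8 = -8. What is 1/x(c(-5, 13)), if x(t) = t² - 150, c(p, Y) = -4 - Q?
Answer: 1/4474 ≈ 0.00022351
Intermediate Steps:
Q = 64 (Q = -8*(-8) = 64)
c(p, Y) = -68 (c(p, Y) = -4 - 1*64 = -4 - 64 = -68)
x(t) = -150 + t²
1/x(c(-5, 13)) = 1/(-150 + (-68)²) = 1/(-150 + 4624) = 1/4474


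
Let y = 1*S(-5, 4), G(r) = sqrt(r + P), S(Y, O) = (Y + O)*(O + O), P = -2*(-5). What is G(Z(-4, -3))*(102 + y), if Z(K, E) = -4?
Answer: 94*sqrt(6) ≈ 230.25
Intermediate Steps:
P = 10
S(Y, O) = 2*O*(O + Y) (S(Y, O) = (O + Y)*(2*O) = 2*O*(O + Y))
G(r) = sqrt(10 + r) (G(r) = sqrt(r + 10) = sqrt(10 + r))
y = -8 (y = 1*(2*4*(4 - 5)) = 1*(2*4*(-1)) = 1*(-8) = -8)
G(Z(-4, -3))*(102 + y) = sqrt(10 - 4)*(102 - 8) = sqrt(6)*94 = 94*sqrt(6)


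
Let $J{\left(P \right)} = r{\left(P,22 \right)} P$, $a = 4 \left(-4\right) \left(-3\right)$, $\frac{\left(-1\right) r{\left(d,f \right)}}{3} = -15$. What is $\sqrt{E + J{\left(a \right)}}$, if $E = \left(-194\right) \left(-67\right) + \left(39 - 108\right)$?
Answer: $\sqrt{15089} \approx 122.84$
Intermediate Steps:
$r{\left(d,f \right)} = 45$ ($r{\left(d,f \right)} = \left(-3\right) \left(-15\right) = 45$)
$a = 48$ ($a = \left(-16\right) \left(-3\right) = 48$)
$J{\left(P \right)} = 45 P$
$E = 12929$ ($E = 12998 + \left(39 - 108\right) = 12998 - 69 = 12929$)
$\sqrt{E + J{\left(a \right)}} = \sqrt{12929 + 45 \cdot 48} = \sqrt{12929 + 2160} = \sqrt{15089}$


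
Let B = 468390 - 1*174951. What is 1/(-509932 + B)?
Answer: -1/216493 ≈ -4.6191e-6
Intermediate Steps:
B = 293439 (B = 468390 - 174951 = 293439)
1/(-509932 + B) = 1/(-509932 + 293439) = 1/(-216493) = -1/216493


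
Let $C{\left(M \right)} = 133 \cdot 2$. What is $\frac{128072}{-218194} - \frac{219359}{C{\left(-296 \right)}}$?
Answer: $- \frac{3421206057}{4145686} \approx -825.25$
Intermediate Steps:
$C{\left(M \right)} = 266$
$\frac{128072}{-218194} - \frac{219359}{C{\left(-296 \right)}} = \frac{128072}{-218194} - \frac{219359}{266} = 128072 \left(- \frac{1}{218194}\right) - \frac{31337}{38} = - \frac{64036}{109097} - \frac{31337}{38} = - \frac{3421206057}{4145686}$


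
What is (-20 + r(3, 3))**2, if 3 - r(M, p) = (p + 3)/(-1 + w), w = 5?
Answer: 1369/4 ≈ 342.25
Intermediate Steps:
r(M, p) = 9/4 - p/4 (r(M, p) = 3 - (p + 3)/(-1 + 5) = 3 - (3 + p)/4 = 3 - (3/4 + p/4) = 3 + (-3/4 - p/4) = 9/4 - p/4)
(-20 + r(3, 3))**2 = (-20 + (9/4 - 1/4*3))**2 = (-20 + (9/4 - 3/4))**2 = (-20 + 3/2)**2 = (-37/2)**2 = 1369/4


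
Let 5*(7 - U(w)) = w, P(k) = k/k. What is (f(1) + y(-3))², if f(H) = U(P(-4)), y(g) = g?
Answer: 361/25 ≈ 14.440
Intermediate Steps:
P(k) = 1
U(w) = 7 - w/5
f(H) = 34/5 (f(H) = 7 - ⅕*1 = 7 - ⅕ = 34/5)
(f(1) + y(-3))² = (34/5 - 3)² = (19/5)² = 361/25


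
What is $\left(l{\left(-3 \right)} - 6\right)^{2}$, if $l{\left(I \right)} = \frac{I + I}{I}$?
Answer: $16$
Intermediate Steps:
$l{\left(I \right)} = 2$ ($l{\left(I \right)} = \frac{2 I}{I} = 2$)
$\left(l{\left(-3 \right)} - 6\right)^{2} = \left(2 - 6\right)^{2} = \left(-4\right)^{2} = 16$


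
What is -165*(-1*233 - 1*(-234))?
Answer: -165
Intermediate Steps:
-165*(-1*233 - 1*(-234)) = -165*(-233 + 234) = -165*1 = -165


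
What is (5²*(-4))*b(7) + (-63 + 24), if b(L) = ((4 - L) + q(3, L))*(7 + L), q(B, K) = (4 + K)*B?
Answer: -42039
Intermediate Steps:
q(B, K) = B*(4 + K)
b(L) = (7 + L)*(16 + 2*L) (b(L) = ((4 - L) + 3*(4 + L))*(7 + L) = ((4 - L) + (12 + 3*L))*(7 + L) = (16 + 2*L)*(7 + L) = (7 + L)*(16 + 2*L))
(5²*(-4))*b(7) + (-63 + 24) = (5²*(-4))*(112 + 2*7² + 30*7) + (-63 + 24) = (25*(-4))*(112 + 2*49 + 210) - 39 = -100*(112 + 98 + 210) - 39 = -100*420 - 39 = -42000 - 39 = -42039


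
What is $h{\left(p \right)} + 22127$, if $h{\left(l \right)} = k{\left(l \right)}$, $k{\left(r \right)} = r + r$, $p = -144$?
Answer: $21839$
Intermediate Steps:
$k{\left(r \right)} = 2 r$
$h{\left(l \right)} = 2 l$
$h{\left(p \right)} + 22127 = 2 \left(-144\right) + 22127 = -288 + 22127 = 21839$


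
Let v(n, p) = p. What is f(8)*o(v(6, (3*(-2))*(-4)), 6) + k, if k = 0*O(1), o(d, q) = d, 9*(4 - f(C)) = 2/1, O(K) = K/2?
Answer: 272/3 ≈ 90.667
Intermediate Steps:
O(K) = K/2 (O(K) = K*(1/2) = K/2)
f(C) = 34/9 (f(C) = 4 - 2/(9*1) = 4 - 2/9 = 34/9)
k = 0 (k = 0*((1/2)*1) = 0*(1/2) = 0)
f(8)*o(v(6, (3*(-2))*(-4)), 6) + k = 34*((3*(-2))*(-4))/9 + 0 = 34*(-6*(-4))/9 + 0 = (34/9)*24 + 0 = 272/3 + 0 = 272/3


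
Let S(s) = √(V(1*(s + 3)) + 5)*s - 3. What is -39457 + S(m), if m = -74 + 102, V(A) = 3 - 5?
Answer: -39460 + 28*√3 ≈ -39412.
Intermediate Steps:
V(A) = -2
m = 28
S(s) = -3 + s*√3 (S(s) = √(-2 + 5)*s - 3 = √3*s - 3 = s*√3 - 3 = -3 + s*√3)
-39457 + S(m) = -39457 + (-3 + 28*√3) = -39460 + 28*√3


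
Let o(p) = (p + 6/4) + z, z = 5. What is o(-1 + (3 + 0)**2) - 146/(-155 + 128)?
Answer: 1075/54 ≈ 19.907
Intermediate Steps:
o(p) = 13/2 + p (o(p) = (p + 6/4) + 5 = (p + 6*(1/4)) + 5 = (p + 3/2) + 5 = (3/2 + p) + 5 = 13/2 + p)
o(-1 + (3 + 0)**2) - 146/(-155 + 128) = (13/2 + (-1 + (3 + 0)**2)) - 146/(-155 + 128) = (13/2 + (-1 + 3**2)) - 146/(-27) = (13/2 + (-1 + 9)) - 146*(-1/27) = (13/2 + 8) + 146/27 = 29/2 + 146/27 = 1075/54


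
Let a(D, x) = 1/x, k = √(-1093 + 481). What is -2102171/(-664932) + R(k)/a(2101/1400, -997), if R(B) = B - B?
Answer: 2102171/664932 ≈ 3.1615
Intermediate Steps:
k = 6*I*√17 (k = √(-612) = 6*I*√17 ≈ 24.739*I)
R(B) = 0
-2102171/(-664932) + R(k)/a(2101/1400, -997) = -2102171/(-664932) + 0/(1/(-997)) = -2102171*(-1/664932) + 0/(-1/997) = 2102171/664932 + 0*(-997) = 2102171/664932 + 0 = 2102171/664932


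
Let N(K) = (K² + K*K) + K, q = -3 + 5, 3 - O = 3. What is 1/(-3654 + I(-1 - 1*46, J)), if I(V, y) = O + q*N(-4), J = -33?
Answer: -1/3598 ≈ -0.00027793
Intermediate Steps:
O = 0 (O = 3 - 1*3 = 3 - 3 = 0)
q = 2
N(K) = K + 2*K² (N(K) = (K² + K²) + K = 2*K² + K = K + 2*K²)
I(V, y) = 56 (I(V, y) = 0 + 2*(-4*(1 + 2*(-4))) = 0 + 2*(-4*(1 - 8)) = 0 + 2*(-4*(-7)) = 0 + 2*28 = 0 + 56 = 56)
1/(-3654 + I(-1 - 1*46, J)) = 1/(-3654 + 56) = 1/(-3598) = -1/3598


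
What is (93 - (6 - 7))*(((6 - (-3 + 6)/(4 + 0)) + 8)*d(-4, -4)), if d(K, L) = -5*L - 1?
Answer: 47329/2 ≈ 23665.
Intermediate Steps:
d(K, L) = -1 - 5*L
(93 - (6 - 7))*(((6 - (-3 + 6)/(4 + 0)) + 8)*d(-4, -4)) = (93 - (6 - 7))*(((6 - (-3 + 6)/(4 + 0)) + 8)*(-1 - 5*(-4))) = (93 - 1*(-1))*(((6 - 3/4) + 8)*(-1 + 20)) = (93 + 1)*(((6 - 3/4) + 8)*19) = 94*(((6 - 1*¾) + 8)*19) = 94*(((6 - ¾) + 8)*19) = 94*((21/4 + 8)*19) = 94*((53/4)*19) = 94*(1007/4) = 47329/2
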